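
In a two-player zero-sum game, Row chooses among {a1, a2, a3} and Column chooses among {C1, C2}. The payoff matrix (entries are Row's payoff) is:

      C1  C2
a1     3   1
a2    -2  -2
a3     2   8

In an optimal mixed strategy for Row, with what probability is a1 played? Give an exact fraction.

3/4

Row minima: a1 → 1, a2 → -2, a3 → 2; maximin = 2.
Column maxima: C1 → 3, C2 → 8; minimax = 3.
2 ≠ 3, so there is no saddle point; optimal play is mixed.
a2 is strictly dominated by a1, so Row never plays it.
On the remaining 2×2 (a1, a3 vs C1, C2):
Let Row play a1 with probability p. Expected payoff against C1: 3p + 2(1−p) = p + 2; against C2: 1p + 8(1−p) = −7p + 8.
Setting these equal: p + 2 = −7p + 8 ⇒ 8p = 6 ⇒ p = 3/4, and the value is (1)·(3/4) + 2 = 11/4.
For Column: with q = P(C1), equating a1's and a3's payoffs gives 2q + 1 = −6q + 8 ⇒ q = 7/8.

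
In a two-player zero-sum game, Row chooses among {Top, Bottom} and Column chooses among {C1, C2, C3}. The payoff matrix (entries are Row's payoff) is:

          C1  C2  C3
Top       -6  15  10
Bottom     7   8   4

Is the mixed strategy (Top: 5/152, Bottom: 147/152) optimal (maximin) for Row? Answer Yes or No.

Against C1 this mix gives (5/152)·(-6) + (147/152)·7 = 999/152.
Against C2 this mix gives (5/152)·15 + (147/152)·8 = 1251/152.
Against C3 this mix gives (5/152)·10 + (147/152)·4 = 319/76.
Column will play C3, holding Row to 319/76. Shifting weight toward the row that does better against C3 would raise this floor (the equalizing mix achieves 94/19 against both C3 and C1), so the proposed strategy is not optimal.

No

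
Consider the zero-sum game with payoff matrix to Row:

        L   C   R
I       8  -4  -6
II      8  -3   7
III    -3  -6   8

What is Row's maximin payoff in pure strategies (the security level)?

Row minima: I → -6, II → -3, III → -6.
The best of these is -3.

-3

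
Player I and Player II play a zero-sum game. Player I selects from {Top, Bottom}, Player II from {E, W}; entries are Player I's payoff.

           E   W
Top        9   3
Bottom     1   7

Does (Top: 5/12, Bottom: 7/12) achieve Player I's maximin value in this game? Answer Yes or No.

No

Against E this mix gives (5/12)·9 + (7/12)·1 = 13/3.
Against W this mix gives (5/12)·3 + (7/12)·7 = 16/3.
Player II will play E, holding Player I to 13/3. Shifting weight toward the row that does better against E would raise this floor (the equalizing mix achieves 5 against both E and W), so the proposed strategy is not optimal.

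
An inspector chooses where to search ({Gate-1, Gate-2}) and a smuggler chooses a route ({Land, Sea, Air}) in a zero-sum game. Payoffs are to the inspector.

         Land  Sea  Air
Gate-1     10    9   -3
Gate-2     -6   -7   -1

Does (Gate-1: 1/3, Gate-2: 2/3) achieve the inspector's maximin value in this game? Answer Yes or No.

Against Land this mix gives (1/3)·10 + (2/3)·(-6) = -2/3.
Against Sea this mix gives (1/3)·9 + (2/3)·(-7) = -5/3.
Against Air this mix gives (1/3)·(-3) + (2/3)·(-1) = -5/3.
All of the smuggler's active replies (Sea, Air) yield -5/3, and no column does worse for the inspector. The mix makes the smuggler indifferent and guarantees -5/3, so it is optimal.

Yes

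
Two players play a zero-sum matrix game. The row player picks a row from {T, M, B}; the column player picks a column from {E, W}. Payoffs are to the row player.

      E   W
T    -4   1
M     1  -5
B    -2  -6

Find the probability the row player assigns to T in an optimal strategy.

Row minima: T → -4, M → -5, B → -6; maximin = -4.
Column maxima: E → 1, W → 1; minimax = 1.
-4 ≠ 1, so there is no saddle point; optimal play is mixed.
B is strictly dominated by M, so the row player never plays it.
On the remaining 2×2 (T, M vs E, W):
Let the row player play T with probability p. Expected payoff against E: (-4)p + 1(1−p) = −5p + 1; against W: 1p + (-5)(1−p) = 6p − 5.
Setting these equal: −5p + 1 = 6p − 5 ⇒ −11p = -6 ⇒ p = 6/11, and the value is (-5)·(6/11) + 1 = -19/11.
For the column player: with q = P(E), equating T's and M's payoffs gives −5q + 1 = 6q − 5 ⇒ q = 6/11.

6/11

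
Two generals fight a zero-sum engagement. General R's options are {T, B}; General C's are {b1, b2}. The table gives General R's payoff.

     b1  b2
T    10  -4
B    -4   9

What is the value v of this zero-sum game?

Row minima: T → -4, B → -4; maximin = -4.
Column maxima: b1 → 10, b2 → 9; minimax = 9.
-4 ≠ 9, so there is no saddle point; optimal play is mixed.
Let General R play T with probability p. Expected payoff against b1: 10p + (-4)(1−p) = 14p − 4; against b2: (-4)p + 9(1−p) = −13p + 9.
Setting these equal: 14p − 4 = −13p + 9 ⇒ 27p = 13 ⇒ p = 13/27, and the value is (14)·(13/27) − 4 = 74/27.
For General C: with q = P(b1), equating T's and B's payoffs gives 14q − 4 = −13q + 9 ⇒ q = 13/27.

74/27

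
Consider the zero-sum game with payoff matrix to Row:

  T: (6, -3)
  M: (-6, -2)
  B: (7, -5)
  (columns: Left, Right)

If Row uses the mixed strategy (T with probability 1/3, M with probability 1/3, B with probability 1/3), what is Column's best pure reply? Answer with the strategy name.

If Column plays Left, Row's expected payoff is (1/3)·6 + (1/3)·(-6) + (1/3)·7 = 7/3.
If Column plays Right, Row's expected payoff is (1/3)·(-3) + (1/3)·(-2) + (1/3)·(-5) = -10/3.
Column minimizes Row's payoff; the smallest is -10/3, so the best response is Right.

Right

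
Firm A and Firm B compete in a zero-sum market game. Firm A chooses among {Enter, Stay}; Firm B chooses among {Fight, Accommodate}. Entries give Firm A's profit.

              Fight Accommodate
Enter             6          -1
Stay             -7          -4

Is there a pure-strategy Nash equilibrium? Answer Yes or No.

Row minima: Enter → -1, Stay → -7; maximin = -1.
Column maxima: Fight → 6, Accommodate → -1; minimax = -1.
maximin = minimax = -1, so a saddle point exists.

Yes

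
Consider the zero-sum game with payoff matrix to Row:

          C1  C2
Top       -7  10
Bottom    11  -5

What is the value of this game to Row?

Row minima: Top → -7, Bottom → -5; maximin = -5.
Column maxima: C1 → 11, C2 → 10; minimax = 10.
-5 ≠ 10, so there is no saddle point; optimal play is mixed.
Let Row play Top with probability p. Expected payoff against C1: (-7)p + 11(1−p) = −18p + 11; against C2: 10p + (-5)(1−p) = 15p − 5.
Setting these equal: −18p + 11 = 15p − 5 ⇒ −33p = -16 ⇒ p = 16/33, and the value is (-18)·(16/33) + 11 = 25/11.
For Column: with q = P(C1), equating Top's and Bottom's payoffs gives −17q + 10 = 16q − 5 ⇒ q = 5/11.

25/11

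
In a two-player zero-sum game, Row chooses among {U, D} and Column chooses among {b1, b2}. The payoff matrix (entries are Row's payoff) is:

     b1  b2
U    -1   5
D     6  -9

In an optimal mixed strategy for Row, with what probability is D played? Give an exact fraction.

2/7

Row minima: U → -1, D → -9; maximin = -1.
Column maxima: b1 → 6, b2 → 5; minimax = 5.
-1 ≠ 5, so there is no saddle point; optimal play is mixed.
Let Row play U with probability p. Expected payoff against b1: (-1)p + 6(1−p) = −7p + 6; against b2: 5p + (-9)(1−p) = 14p − 9.
Setting these equal: −7p + 6 = 14p − 9 ⇒ −21p = -15 ⇒ p = 5/7, and the value is (-7)·(5/7) + 6 = 1.
For Column: with q = P(b1), equating U's and D's payoffs gives −6q + 5 = 15q − 9 ⇒ q = 2/3.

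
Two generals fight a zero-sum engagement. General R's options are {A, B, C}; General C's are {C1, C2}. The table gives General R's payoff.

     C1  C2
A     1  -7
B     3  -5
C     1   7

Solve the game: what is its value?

Row minima: A → -7, B → -5, C → 1; maximin = 1.
Column maxima: C1 → 3, C2 → 7; minimax = 3.
1 ≠ 3, so there is no saddle point; optimal play is mixed.
A is strictly dominated by B, so General R never plays it.
On the remaining 2×2 (B, C vs C1, C2):
Let General R play B with probability p. Expected payoff against C1: 3p + 1(1−p) = 2p + 1; against C2: (-5)p + 7(1−p) = −12p + 7.
Setting these equal: 2p + 1 = −12p + 7 ⇒ 14p = 6 ⇒ p = 3/7, and the value is (2)·(3/7) + 1 = 13/7.
For General C: with q = P(C1), equating B's and C's payoffs gives 8q − 5 = −6q + 7 ⇒ q = 6/7.

13/7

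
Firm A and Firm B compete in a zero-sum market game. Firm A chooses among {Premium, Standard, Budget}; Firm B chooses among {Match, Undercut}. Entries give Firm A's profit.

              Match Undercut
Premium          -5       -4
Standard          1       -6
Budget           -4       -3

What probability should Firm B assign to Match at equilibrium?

Row minima: Premium → -5, Standard → -6, Budget → -4; maximin = -4.
Column maxima: Match → 1, Undercut → -3; minimax = -3.
-4 ≠ -3, so there is no saddle point; optimal play is mixed.
Premium is strictly dominated by Budget, so Firm A never plays it.
On the remaining 2×2 (Standard, Budget vs Match, Undercut):
Let Firm A play Standard with probability p. Expected payoff against Match: 1p + (-4)(1−p) = 5p − 4; against Undercut: (-6)p + (-3)(1−p) = −3p − 3.
Setting these equal: 5p − 4 = −3p − 3 ⇒ 8p = 1 ⇒ p = 1/8, and the value is (5)·(1/8) − 4 = -27/8.
For Firm B: with q = P(Match), equating Standard's and Budget's payoffs gives 7q − 6 = −q − 3 ⇒ q = 3/8.

3/8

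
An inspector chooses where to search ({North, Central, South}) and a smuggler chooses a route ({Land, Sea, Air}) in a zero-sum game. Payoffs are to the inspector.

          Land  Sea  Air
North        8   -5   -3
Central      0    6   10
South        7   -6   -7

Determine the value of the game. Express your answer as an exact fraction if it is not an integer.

Row minima: North → -5, Central → 0, South → -7; maximin = 0.
Column maxima: Land → 8, Sea → 6, Air → 10; minimax = 6.
0 ≠ 6, so there is no saddle point; optimal play is mixed.
South is strictly dominated by North, so the inspector never plays it.
With South eliminated, Air is strictly dominated by Sea (it gives the inspector strictly more in every remaining row), so the smuggler never plays it.
On the remaining 2×2 (North, Central vs Land, Sea):
Let the inspector play North with probability p. Expected payoff against Land: 8p + 0(1−p) = 8p; against Sea: (-5)p + 6(1−p) = −11p + 6.
Setting these equal: 8p = −11p + 6 ⇒ 19p = 6 ⇒ p = 6/19, and the value is (8)·(6/19) = 48/19.
For the smuggler: with q = P(Land), equating North's and Central's payoffs gives 13q − 5 = −6q + 6 ⇒ q = 11/19.

48/19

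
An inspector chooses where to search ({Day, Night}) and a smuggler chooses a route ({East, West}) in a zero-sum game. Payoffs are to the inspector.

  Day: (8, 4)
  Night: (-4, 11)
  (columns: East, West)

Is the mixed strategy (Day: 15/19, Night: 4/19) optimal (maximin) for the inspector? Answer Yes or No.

Yes

Against East this mix gives (15/19)·8 + (4/19)·(-4) = 104/19.
Against West this mix gives (15/19)·4 + (4/19)·11 = 104/19.
All of the smuggler's active replies (East, West) yield 104/19, and no column does worse for the inspector. The mix makes the smuggler indifferent and guarantees 104/19, so it is optimal.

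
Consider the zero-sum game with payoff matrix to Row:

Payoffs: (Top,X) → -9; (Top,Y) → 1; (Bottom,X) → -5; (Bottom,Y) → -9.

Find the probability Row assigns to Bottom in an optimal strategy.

Row minima: Top → -9, Bottom → -9; maximin = -9.
Column maxima: X → -5, Y → 1; minimax = -5.
-9 ≠ -5, so there is no saddle point; optimal play is mixed.
Let Row play Top with probability p. Expected payoff against X: (-9)p + (-5)(1−p) = −4p − 5; against Y: 1p + (-9)(1−p) = 10p − 9.
Setting these equal: −4p − 5 = 10p − 9 ⇒ −14p = -4 ⇒ p = 2/7, and the value is (-4)·(2/7) − 5 = -43/7.
For Column: with q = P(X), equating Top's and Bottom's payoffs gives −10q + 1 = 4q − 9 ⇒ q = 5/7.

5/7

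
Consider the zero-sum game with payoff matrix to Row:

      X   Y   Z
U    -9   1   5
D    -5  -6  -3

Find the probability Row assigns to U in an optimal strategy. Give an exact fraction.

Row minima: U → -9, D → -6; maximin = -6.
Column maxima: X → -5, Y → 1, Z → 5; minimax = -5.
-6 ≠ -5, so there is no saddle point; optimal play is mixed.
Z is strictly dominated by X (it gives Row strictly more in every row), so Column never plays it.
On the remaining 2×2 (U, D vs X, Y):
Let Row play U with probability p. Expected payoff against X: (-9)p + (-5)(1−p) = −4p − 5; against Y: 1p + (-6)(1−p) = 7p − 6.
Setting these equal: −4p − 5 = 7p − 6 ⇒ −11p = -1 ⇒ p = 1/11, and the value is (-4)·(1/11) − 5 = -59/11.
For Column: with q = P(X), equating U's and D's payoffs gives −10q + 1 = q − 6 ⇒ q = 7/11.

1/11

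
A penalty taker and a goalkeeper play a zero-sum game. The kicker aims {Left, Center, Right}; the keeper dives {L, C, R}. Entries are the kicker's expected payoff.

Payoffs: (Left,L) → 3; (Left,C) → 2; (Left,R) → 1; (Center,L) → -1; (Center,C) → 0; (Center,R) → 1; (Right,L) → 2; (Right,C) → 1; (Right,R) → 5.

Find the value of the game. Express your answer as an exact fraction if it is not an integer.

9/5

Row minima: Left → 1, Center → -1, Right → 1; maximin = 1.
Column maxima: L → 3, C → 2, R → 5; minimax = 2.
1 ≠ 2, so there is no saddle point; optimal play is mixed.
Center is strictly dominated by Right, so the kicker never plays it.
With Center eliminated, L is strictly dominated by C (it gives the kicker strictly more in every remaining row), so the keeper never plays it.
On the remaining 2×2 (Left, Right vs C, R):
Let the kicker play Left with probability p. Expected payoff against C: 2p + 1(1−p) = p + 1; against R: 1p + 5(1−p) = −4p + 5.
Setting these equal: p + 1 = −4p + 5 ⇒ 5p = 4 ⇒ p = 4/5, and the value is (1)·(4/5) + 1 = 9/5.
For the keeper: with q = P(C), equating Left's and Right's payoffs gives q + 1 = −4q + 5 ⇒ q = 4/5.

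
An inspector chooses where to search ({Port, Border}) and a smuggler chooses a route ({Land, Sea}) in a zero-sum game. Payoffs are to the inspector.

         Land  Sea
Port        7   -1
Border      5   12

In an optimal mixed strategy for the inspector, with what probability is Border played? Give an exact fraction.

Row minima: Port → -1, Border → 5; maximin = 5.
Column maxima: Land → 7, Sea → 12; minimax = 7.
5 ≠ 7, so there is no saddle point; optimal play is mixed.
Let the inspector play Port with probability p. Expected payoff against Land: 7p + 5(1−p) = 2p + 5; against Sea: (-1)p + 12(1−p) = −13p + 12.
Setting these equal: 2p + 5 = −13p + 12 ⇒ 15p = 7 ⇒ p = 7/15, and the value is (2)·(7/15) + 5 = 89/15.
For the smuggler: with q = P(Land), equating Port's and Border's payoffs gives 8q − 1 = −7q + 12 ⇒ q = 13/15.

8/15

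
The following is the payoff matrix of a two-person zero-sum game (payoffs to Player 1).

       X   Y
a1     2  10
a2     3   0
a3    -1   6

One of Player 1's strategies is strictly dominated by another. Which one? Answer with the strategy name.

a1 gives a strictly higher payoff than a3 against every column: 2 > -1, 10 > 6.
So a3 is strictly dominated and Player 1 never plays it.

a3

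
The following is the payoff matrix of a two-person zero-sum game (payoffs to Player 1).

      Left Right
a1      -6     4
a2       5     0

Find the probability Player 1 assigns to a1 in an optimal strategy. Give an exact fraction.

Row minima: a1 → -6, a2 → 0; maximin = 0.
Column maxima: Left → 5, Right → 4; minimax = 4.
0 ≠ 4, so there is no saddle point; optimal play is mixed.
Let Player 1 play a1 with probability p. Expected payoff against Left: (-6)p + 5(1−p) = −11p + 5; against Right: 4p + 0(1−p) = 4p.
Setting these equal: −11p + 5 = 4p ⇒ −15p = -5 ⇒ p = 1/3, and the value is (-11)·(1/3) + 5 = 4/3.
For Player 2: with q = P(Left), equating a1's and a2's payoffs gives −10q + 4 = 5q ⇒ q = 4/15.

1/3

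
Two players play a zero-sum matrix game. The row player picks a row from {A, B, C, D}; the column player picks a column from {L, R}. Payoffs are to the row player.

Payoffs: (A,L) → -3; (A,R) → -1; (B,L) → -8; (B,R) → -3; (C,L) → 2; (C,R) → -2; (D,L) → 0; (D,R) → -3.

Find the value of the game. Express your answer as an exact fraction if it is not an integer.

Row minima: A → -3, B → -8, C → -2, D → -3; maximin = -2.
Column maxima: L → 2, R → -1; minimax = -1.
-2 ≠ -1, so there is no saddle point; optimal play is mixed.
B is strictly dominated by A, so the row player never plays it.
D is strictly dominated by C, so the row player never plays it.
On the remaining 2×2 (A, C vs L, R):
Let the row player play A with probability p. Expected payoff against L: (-3)p + 2(1−p) = −5p + 2; against R: (-1)p + (-2)(1−p) = p − 2.
Setting these equal: −5p + 2 = p − 2 ⇒ −6p = -4 ⇒ p = 2/3, and the value is (-5)·(2/3) + 2 = -4/3.
For the column player: with q = P(L), equating A's and C's payoffs gives −2q − 1 = 4q − 2 ⇒ q = 1/6.

-4/3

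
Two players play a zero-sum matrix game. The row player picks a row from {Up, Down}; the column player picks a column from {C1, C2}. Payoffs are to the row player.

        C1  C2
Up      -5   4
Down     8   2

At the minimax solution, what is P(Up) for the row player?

Row minima: Up → -5, Down → 2; maximin = 2.
Column maxima: C1 → 8, C2 → 4; minimax = 4.
2 ≠ 4, so there is no saddle point; optimal play is mixed.
Let the row player play Up with probability p. Expected payoff against C1: (-5)p + 8(1−p) = −13p + 8; against C2: 4p + 2(1−p) = 2p + 2.
Setting these equal: −13p + 8 = 2p + 2 ⇒ −15p = -6 ⇒ p = 2/5, and the value is (-13)·(2/5) + 8 = 14/5.
For the column player: with q = P(C1), equating Up's and Down's payoffs gives −9q + 4 = 6q + 2 ⇒ q = 2/15.

2/5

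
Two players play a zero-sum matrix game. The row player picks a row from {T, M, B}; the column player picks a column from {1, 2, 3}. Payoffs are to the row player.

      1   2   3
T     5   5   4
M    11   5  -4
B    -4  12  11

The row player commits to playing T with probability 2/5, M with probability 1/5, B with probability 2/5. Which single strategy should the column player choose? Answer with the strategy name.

1

If the column player plays 1, the row player's expected payoff is (2/5)·5 + (1/5)·11 + (2/5)·(-4) = 13/5.
If the column player plays 2, the row player's expected payoff is (2/5)·5 + (1/5)·5 + (2/5)·12 = 39/5.
If the column player plays 3, the row player's expected payoff is (2/5)·4 + (1/5)·(-4) + (2/5)·11 = 26/5.
The column player minimizes the row player's payoff; the smallest is 13/5, so the best response is 1.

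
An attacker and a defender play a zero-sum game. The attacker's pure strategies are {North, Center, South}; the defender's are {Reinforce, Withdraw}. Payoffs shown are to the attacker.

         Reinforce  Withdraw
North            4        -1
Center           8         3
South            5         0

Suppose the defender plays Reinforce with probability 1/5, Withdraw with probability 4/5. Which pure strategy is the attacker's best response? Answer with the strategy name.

Expected payoff of North: (1/5)·4 + (4/5)·(-1) = 0.
Expected payoff of Center: (1/5)·8 + (4/5)·3 = 4.
Expected payoff of South: (1/5)·5 + (4/5)·0 = 1.
The largest is 4, so the attacker's best response is Center.

Center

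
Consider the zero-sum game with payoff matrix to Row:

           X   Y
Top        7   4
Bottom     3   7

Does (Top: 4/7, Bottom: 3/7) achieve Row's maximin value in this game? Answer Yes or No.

Yes

Against X this mix gives (4/7)·7 + (3/7)·3 = 37/7.
Against Y this mix gives (4/7)·4 + (3/7)·7 = 37/7.
All of Column's active replies (X, Y) yield 37/7, and no column does worse for Row. The mix makes Column indifferent and guarantees 37/7, so it is optimal.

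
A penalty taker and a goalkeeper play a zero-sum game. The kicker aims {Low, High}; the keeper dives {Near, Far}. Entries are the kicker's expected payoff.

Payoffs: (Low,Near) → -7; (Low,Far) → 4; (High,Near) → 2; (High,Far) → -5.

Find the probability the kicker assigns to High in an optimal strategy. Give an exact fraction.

Row minima: Low → -7, High → -5; maximin = -5.
Column maxima: Near → 2, Far → 4; minimax = 2.
-5 ≠ 2, so there is no saddle point; optimal play is mixed.
Let the kicker play Low with probability p. Expected payoff against Near: (-7)p + 2(1−p) = −9p + 2; against Far: 4p + (-5)(1−p) = 9p − 5.
Setting these equal: −9p + 2 = 9p − 5 ⇒ −18p = -7 ⇒ p = 7/18, and the value is (-9)·(7/18) + 2 = -3/2.
For the keeper: with q = P(Near), equating Low's and High's payoffs gives −11q + 4 = 7q − 5 ⇒ q = 1/2.

11/18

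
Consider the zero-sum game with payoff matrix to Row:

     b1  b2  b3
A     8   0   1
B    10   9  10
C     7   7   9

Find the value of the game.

Row minima: A → 0, B → 9, C → 7; maximin = 9.
Column maxima: b1 → 10, b2 → 9, b3 → 10; minimax = 9.
Since maximin = minimax = 9, there is a saddle point and the value is 9.

9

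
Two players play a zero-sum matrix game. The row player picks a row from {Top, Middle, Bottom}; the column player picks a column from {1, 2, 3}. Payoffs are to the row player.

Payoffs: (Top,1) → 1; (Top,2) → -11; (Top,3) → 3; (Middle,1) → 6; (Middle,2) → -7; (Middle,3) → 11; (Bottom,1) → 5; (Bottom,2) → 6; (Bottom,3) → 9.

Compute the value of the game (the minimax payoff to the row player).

Row minima: Top → -11, Middle → -7, Bottom → 5; maximin = 5.
Column maxima: 1 → 6, 2 → 6, 3 → 11; minimax = 6.
5 ≠ 6, so there is no saddle point; optimal play is mixed.
Top is strictly dominated by Middle, so the row player never plays it.
3 is strictly dominated by 1 (it gives the row player strictly more in every row), so the column player never plays it.
On the remaining 2×2 (Middle, Bottom vs 1, 2):
Let the row player play Middle with probability p. Expected payoff against 1: 6p + 5(1−p) = p + 5; against 2: (-7)p + 6(1−p) = −13p + 6.
Setting these equal: p + 5 = −13p + 6 ⇒ 14p = 1 ⇒ p = 1/14, and the value is (1)·(1/14) + 5 = 71/14.
For the column player: with q = P(1), equating Middle's and Bottom's payoffs gives 13q − 7 = −q + 6 ⇒ q = 13/14.

71/14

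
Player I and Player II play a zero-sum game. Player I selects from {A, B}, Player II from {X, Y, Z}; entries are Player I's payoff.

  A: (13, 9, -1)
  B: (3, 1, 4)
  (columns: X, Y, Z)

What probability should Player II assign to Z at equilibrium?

8/13

Row minima: A → -1, B → 1; maximin = 1.
Column maxima: X → 13, Y → 9, Z → 4; minimax = 4.
1 ≠ 4, so there is no saddle point; optimal play is mixed.
X is strictly dominated by Y (it gives Player I strictly more in every row), so Player II never plays it.
On the remaining 2×2 (A, B vs Y, Z):
Let Player I play A with probability p. Expected payoff against Y: 9p + 1(1−p) = 8p + 1; against Z: (-1)p + 4(1−p) = −5p + 4.
Setting these equal: 8p + 1 = −5p + 4 ⇒ 13p = 3 ⇒ p = 3/13, and the value is (8)·(3/13) + 1 = 37/13.
For Player II: with q = P(Y), equating A's and B's payoffs gives 10q − 1 = −3q + 4 ⇒ q = 5/13.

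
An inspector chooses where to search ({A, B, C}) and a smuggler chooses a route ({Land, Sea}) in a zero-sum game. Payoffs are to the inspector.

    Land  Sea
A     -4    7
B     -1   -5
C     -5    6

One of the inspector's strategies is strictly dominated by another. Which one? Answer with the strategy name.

C

A gives a strictly higher payoff than C against every column: -4 > -5, 7 > 6.
So C is strictly dominated and the inspector never plays it.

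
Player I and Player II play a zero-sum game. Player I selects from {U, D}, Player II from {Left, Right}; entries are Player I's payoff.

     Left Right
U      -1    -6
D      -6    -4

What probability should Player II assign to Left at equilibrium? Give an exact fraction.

Row minima: U → -6, D → -6; maximin = -6.
Column maxima: Left → -1, Right → -4; minimax = -4.
-6 ≠ -4, so there is no saddle point; optimal play is mixed.
Let Player I play U with probability p. Expected payoff against Left: (-1)p + (-6)(1−p) = 5p − 6; against Right: (-6)p + (-4)(1−p) = −2p − 4.
Setting these equal: 5p − 6 = −2p − 4 ⇒ 7p = 2 ⇒ p = 2/7, and the value is (5)·(2/7) − 6 = -32/7.
For Player II: with q = P(Left), equating U's and D's payoffs gives 5q − 6 = −2q − 4 ⇒ q = 2/7.

2/7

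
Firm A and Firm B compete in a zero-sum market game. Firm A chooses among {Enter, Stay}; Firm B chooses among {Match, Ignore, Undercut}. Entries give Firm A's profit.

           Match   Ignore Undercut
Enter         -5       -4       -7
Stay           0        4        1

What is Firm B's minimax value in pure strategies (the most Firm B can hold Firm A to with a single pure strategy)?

Column maxima: Match → 0, Ignore → 4, Undercut → 1.
The smallest of these is 0.

0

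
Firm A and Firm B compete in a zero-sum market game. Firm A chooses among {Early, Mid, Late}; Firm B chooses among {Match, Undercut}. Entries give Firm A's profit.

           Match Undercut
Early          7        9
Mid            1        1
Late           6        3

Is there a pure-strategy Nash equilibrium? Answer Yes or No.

Row minima: Early → 7, Mid → 1, Late → 3; maximin = 7.
Column maxima: Match → 7, Undercut → 9; minimax = 7.
maximin = minimax = 7, so a saddle point exists.

Yes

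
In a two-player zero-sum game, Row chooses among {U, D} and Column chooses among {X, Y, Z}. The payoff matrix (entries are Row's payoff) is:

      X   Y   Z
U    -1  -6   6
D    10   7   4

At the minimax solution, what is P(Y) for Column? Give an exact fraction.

Row minima: U → -6, D → 4; maximin = 4.
Column maxima: X → 10, Y → 7, Z → 6; minimax = 6.
4 ≠ 6, so there is no saddle point; optimal play is mixed.
X is strictly dominated by Y (it gives Row strictly more in every row), so Column never plays it.
On the remaining 2×2 (U, D vs Y, Z):
Let Row play U with probability p. Expected payoff against Y: (-6)p + 7(1−p) = −13p + 7; against Z: 6p + 4(1−p) = 2p + 4.
Setting these equal: −13p + 7 = 2p + 4 ⇒ −15p = -3 ⇒ p = 1/5, and the value is (-13)·(1/5) + 7 = 22/5.
For Column: with q = P(Y), equating U's and D's payoffs gives −12q + 6 = 3q + 4 ⇒ q = 2/15.

2/15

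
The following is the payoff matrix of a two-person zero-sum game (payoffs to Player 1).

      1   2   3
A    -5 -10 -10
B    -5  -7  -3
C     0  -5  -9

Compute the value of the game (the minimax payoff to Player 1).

-6

Row minima: A → -10, B → -7, C → -9; maximin = -7.
Column maxima: 1 → 0, 2 → -5, 3 → -3; minimax = -5.
-7 ≠ -5, so there is no saddle point; optimal play is mixed.
A is strictly dominated by C, so Player 1 never plays it.
1 is strictly dominated by 2 (it gives Player 1 strictly more in every row), so Player 2 never plays it.
On the remaining 2×2 (B, C vs 2, 3):
Let Player 1 play B with probability p. Expected payoff against 2: (-7)p + (-5)(1−p) = −2p − 5; against 3: (-3)p + (-9)(1−p) = 6p − 9.
Setting these equal: −2p − 5 = 6p − 9 ⇒ −8p = -4 ⇒ p = 1/2, and the value is (-2)·(1/2) − 5 = -6.
For Player 2: with q = P(2), equating B's and C's payoffs gives −4q − 3 = 4q − 9 ⇒ q = 3/4.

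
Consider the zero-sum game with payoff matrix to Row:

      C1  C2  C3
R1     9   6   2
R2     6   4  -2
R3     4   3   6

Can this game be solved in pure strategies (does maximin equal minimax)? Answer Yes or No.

Row minima: R1 → 2, R2 → -2, R3 → 3; maximin = 3.
Column maxima: C1 → 9, C2 → 6, C3 → 6; minimax = 6.
3 ≠ 6, so no pure-strategy equilibrium exists.

No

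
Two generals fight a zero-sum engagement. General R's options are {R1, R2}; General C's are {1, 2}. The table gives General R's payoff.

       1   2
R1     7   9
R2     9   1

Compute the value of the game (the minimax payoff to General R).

37/5

Row minima: R1 → 7, R2 → 1; maximin = 7.
Column maxima: 1 → 9, 2 → 9; minimax = 9.
7 ≠ 9, so there is no saddle point; optimal play is mixed.
Let General R play R1 with probability p. Expected payoff against 1: 7p + 9(1−p) = −2p + 9; against 2: 9p + 1(1−p) = 8p + 1.
Setting these equal: −2p + 9 = 8p + 1 ⇒ −10p = -8 ⇒ p = 4/5, and the value is (-2)·(4/5) + 9 = 37/5.
For General C: with q = P(1), equating R1's and R2's payoffs gives −2q + 9 = 8q + 1 ⇒ q = 4/5.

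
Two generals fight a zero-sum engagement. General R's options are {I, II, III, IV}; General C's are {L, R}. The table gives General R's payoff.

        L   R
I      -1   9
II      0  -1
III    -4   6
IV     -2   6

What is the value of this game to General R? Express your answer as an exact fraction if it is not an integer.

Row minima: I → -1, II → -1, III → -4, IV → -2; maximin = -1.
Column maxima: L → 0, R → 9; minimax = 0.
-1 ≠ 0, so there is no saddle point; optimal play is mixed.
III is strictly dominated by I, so General R never plays it.
IV is strictly dominated by I, so General R never plays it.
On the remaining 2×2 (I, II vs L, R):
Let General R play I with probability p. Expected payoff against L: (-1)p + 0(1−p) = −p; against R: 9p + (-1)(1−p) = 10p − 1.
Setting these equal: −p = 10p − 1 ⇒ −11p = -1 ⇒ p = 1/11, and the value is (-1)·(1/11) = -1/11.
For General C: with q = P(L), equating I's and II's payoffs gives −10q + 9 = q − 1 ⇒ q = 10/11.

-1/11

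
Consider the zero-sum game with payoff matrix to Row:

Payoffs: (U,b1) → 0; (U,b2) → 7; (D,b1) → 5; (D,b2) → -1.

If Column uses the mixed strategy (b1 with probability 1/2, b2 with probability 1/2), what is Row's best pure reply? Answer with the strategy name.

U

Expected payoff of U: (1/2)·0 + (1/2)·7 = 7/2.
Expected payoff of D: (1/2)·5 + (1/2)·(-1) = 2.
The largest is 7/2, so Row's best response is U.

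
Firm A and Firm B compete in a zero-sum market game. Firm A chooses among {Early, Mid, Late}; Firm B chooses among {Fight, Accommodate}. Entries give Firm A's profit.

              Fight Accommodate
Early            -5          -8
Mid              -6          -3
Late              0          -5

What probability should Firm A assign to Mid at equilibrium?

Row minima: Early → -8, Mid → -6, Late → -5; maximin = -5.
Column maxima: Fight → 0, Accommodate → -3; minimax = -3.
-5 ≠ -3, so there is no saddle point; optimal play is mixed.
Early is strictly dominated by Late, so Firm A never plays it.
On the remaining 2×2 (Mid, Late vs Fight, Accommodate):
Let Firm A play Mid with probability p. Expected payoff against Fight: (-6)p + 0(1−p) = −6p; against Accommodate: (-3)p + (-5)(1−p) = 2p − 5.
Setting these equal: −6p = 2p − 5 ⇒ −8p = -5 ⇒ p = 5/8, and the value is (-6)·(5/8) = -15/4.
For Firm B: with q = P(Fight), equating Mid's and Late's payoffs gives −3q − 3 = 5q − 5 ⇒ q = 1/4.

5/8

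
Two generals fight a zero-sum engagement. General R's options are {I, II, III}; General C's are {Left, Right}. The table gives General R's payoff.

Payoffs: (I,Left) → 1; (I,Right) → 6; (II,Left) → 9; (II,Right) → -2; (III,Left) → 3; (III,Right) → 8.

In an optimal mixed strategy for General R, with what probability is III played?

11/16

Row minima: I → 1, II → -2, III → 3; maximin = 3.
Column maxima: Left → 9, Right → 8; minimax = 8.
3 ≠ 8, so there is no saddle point; optimal play is mixed.
I is strictly dominated by III, so General R never plays it.
On the remaining 2×2 (II, III vs Left, Right):
Let General R play II with probability p. Expected payoff against Left: 9p + 3(1−p) = 6p + 3; against Right: (-2)p + 8(1−p) = −10p + 8.
Setting these equal: 6p + 3 = −10p + 8 ⇒ 16p = 5 ⇒ p = 5/16, and the value is (6)·(5/16) + 3 = 39/8.
For General C: with q = P(Left), equating II's and III's payoffs gives 11q − 2 = −5q + 8 ⇒ q = 5/8.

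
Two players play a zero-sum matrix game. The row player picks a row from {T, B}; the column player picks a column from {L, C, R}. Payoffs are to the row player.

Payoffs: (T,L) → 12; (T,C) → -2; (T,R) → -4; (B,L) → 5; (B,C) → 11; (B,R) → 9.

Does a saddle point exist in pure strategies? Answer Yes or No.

No

Row minima: T → -4, B → 5; maximin = 5.
Column maxima: L → 12, C → 11, R → 9; minimax = 9.
5 ≠ 9, so no pure-strategy equilibrium exists.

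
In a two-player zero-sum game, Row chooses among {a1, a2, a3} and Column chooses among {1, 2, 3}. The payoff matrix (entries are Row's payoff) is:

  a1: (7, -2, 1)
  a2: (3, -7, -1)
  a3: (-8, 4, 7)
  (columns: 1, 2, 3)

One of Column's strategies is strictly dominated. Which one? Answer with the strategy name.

3

2 holds Row's payoff strictly below 3 in every row: -2 < 1, -7 < -1, 4 < 7.
So 3 is strictly dominated for Column.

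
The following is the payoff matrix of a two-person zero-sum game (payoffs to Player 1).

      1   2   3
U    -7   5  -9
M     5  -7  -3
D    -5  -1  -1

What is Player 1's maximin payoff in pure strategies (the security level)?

Row minima: U → -9, M → -7, D → -5.
The best of these is -5.

-5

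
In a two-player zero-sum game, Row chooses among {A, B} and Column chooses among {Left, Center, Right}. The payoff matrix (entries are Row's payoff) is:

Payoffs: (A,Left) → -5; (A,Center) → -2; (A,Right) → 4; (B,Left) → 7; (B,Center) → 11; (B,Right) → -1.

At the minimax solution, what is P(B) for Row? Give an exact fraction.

Row minima: A → -5, B → -1; maximin = -1.
Column maxima: Left → 7, Center → 11, Right → 4; minimax = 4.
-1 ≠ 4, so there is no saddle point; optimal play is mixed.
Center is strictly dominated by Left (it gives Row strictly more in every row), so Column never plays it.
On the remaining 2×2 (A, B vs Left, Right):
Let Row play A with probability p. Expected payoff against Left: (-5)p + 7(1−p) = −12p + 7; against Right: 4p + (-1)(1−p) = 5p − 1.
Setting these equal: −12p + 7 = 5p − 1 ⇒ −17p = -8 ⇒ p = 8/17, and the value is (-12)·(8/17) + 7 = 23/17.
For Column: with q = P(Left), equating A's and B's payoffs gives −9q + 4 = 8q − 1 ⇒ q = 5/17.

9/17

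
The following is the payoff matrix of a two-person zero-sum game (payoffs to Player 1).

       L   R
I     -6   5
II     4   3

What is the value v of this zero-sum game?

19/6

Row minima: I → -6, II → 3; maximin = 3.
Column maxima: L → 4, R → 5; minimax = 4.
3 ≠ 4, so there is no saddle point; optimal play is mixed.
Let Player 1 play I with probability p. Expected payoff against L: (-6)p + 4(1−p) = −10p + 4; against R: 5p + 3(1−p) = 2p + 3.
Setting these equal: −10p + 4 = 2p + 3 ⇒ −12p = -1 ⇒ p = 1/12, and the value is (-10)·(1/12) + 4 = 19/6.
For Player 2: with q = P(L), equating I's and II's payoffs gives −11q + 5 = q + 3 ⇒ q = 1/6.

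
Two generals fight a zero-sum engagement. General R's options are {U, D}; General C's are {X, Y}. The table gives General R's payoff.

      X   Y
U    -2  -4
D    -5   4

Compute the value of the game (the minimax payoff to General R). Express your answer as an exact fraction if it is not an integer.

Row minima: U → -4, D → -5; maximin = -4.
Column maxima: X → -2, Y → 4; minimax = -2.
-4 ≠ -2, so there is no saddle point; optimal play is mixed.
Let General R play U with probability p. Expected payoff against X: (-2)p + (-5)(1−p) = 3p − 5; against Y: (-4)p + 4(1−p) = −8p + 4.
Setting these equal: 3p − 5 = −8p + 4 ⇒ 11p = 9 ⇒ p = 9/11, and the value is (3)·(9/11) − 5 = -28/11.
For General C: with q = P(X), equating U's and D's payoffs gives 2q − 4 = −9q + 4 ⇒ q = 8/11.

-28/11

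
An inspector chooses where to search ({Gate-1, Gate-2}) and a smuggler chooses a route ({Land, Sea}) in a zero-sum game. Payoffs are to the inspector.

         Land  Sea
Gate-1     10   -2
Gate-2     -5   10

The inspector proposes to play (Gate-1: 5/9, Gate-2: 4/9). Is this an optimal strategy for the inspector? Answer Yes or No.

Yes

Against Land this mix gives (5/9)·10 + (4/9)·(-5) = 10/3.
Against Sea this mix gives (5/9)·(-2) + (4/9)·10 = 10/3.
All of the smuggler's active replies (Land, Sea) yield 10/3, and no column does worse for the inspector. The mix makes the smuggler indifferent and guarantees 10/3, so it is optimal.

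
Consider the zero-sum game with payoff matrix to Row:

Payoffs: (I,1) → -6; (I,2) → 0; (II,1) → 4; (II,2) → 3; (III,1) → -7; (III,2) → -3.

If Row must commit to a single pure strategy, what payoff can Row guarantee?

3

Row minima: I → -6, II → 3, III → -7.
The best of these is 3.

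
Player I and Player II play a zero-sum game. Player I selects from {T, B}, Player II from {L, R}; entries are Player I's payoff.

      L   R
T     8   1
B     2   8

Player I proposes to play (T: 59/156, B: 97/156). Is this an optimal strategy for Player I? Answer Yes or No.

No

Against L this mix gives (59/156)·8 + (97/156)·2 = 111/26.
Against R this mix gives (59/156)·1 + (97/156)·8 = 835/156.
Player II will play L, holding Player I to 111/26. Shifting weight toward the row that does better against L would raise this floor (the equalizing mix achieves 62/13 against both L and R), so the proposed strategy is not optimal.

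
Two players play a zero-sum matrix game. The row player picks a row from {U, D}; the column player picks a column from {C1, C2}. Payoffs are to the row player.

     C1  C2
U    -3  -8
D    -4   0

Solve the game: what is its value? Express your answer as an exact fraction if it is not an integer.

-32/9

Row minima: U → -8, D → -4; maximin = -4.
Column maxima: C1 → -3, C2 → 0; minimax = -3.
-4 ≠ -3, so there is no saddle point; optimal play is mixed.
Let the row player play U with probability p. Expected payoff against C1: (-3)p + (-4)(1−p) = p − 4; against C2: (-8)p + 0(1−p) = −8p.
Setting these equal: p − 4 = −8p ⇒ 9p = 4 ⇒ p = 4/9, and the value is (1)·(4/9) − 4 = -32/9.
For the column player: with q = P(C1), equating U's and D's payoffs gives 5q − 8 = −4q ⇒ q = 8/9.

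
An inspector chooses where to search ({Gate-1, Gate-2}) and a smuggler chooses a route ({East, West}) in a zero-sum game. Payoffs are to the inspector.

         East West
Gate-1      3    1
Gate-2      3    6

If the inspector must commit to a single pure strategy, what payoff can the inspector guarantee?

3

Row minima: Gate-1 → 1, Gate-2 → 3.
The best of these is 3.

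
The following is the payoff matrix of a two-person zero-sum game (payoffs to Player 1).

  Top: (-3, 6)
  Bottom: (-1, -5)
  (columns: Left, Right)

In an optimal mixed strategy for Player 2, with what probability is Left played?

Row minima: Top → -3, Bottom → -5; maximin = -3.
Column maxima: Left → -1, Right → 6; minimax = -1.
-3 ≠ -1, so there is no saddle point; optimal play is mixed.
Let Player 1 play Top with probability p. Expected payoff against Left: (-3)p + (-1)(1−p) = −2p − 1; against Right: 6p + (-5)(1−p) = 11p − 5.
Setting these equal: −2p − 1 = 11p − 5 ⇒ −13p = -4 ⇒ p = 4/13, and the value is (-2)·(4/13) − 1 = -21/13.
For Player 2: with q = P(Left), equating Top's and Bottom's payoffs gives −9q + 6 = 4q − 5 ⇒ q = 11/13.

11/13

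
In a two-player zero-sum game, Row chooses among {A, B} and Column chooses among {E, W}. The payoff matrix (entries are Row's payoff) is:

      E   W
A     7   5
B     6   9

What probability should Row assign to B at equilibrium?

Row minima: A → 5, B → 6; maximin = 6.
Column maxima: E → 7, W → 9; minimax = 7.
6 ≠ 7, so there is no saddle point; optimal play is mixed.
Let Row play A with probability p. Expected payoff against E: 7p + 6(1−p) = p + 6; against W: 5p + 9(1−p) = −4p + 9.
Setting these equal: p + 6 = −4p + 9 ⇒ 5p = 3 ⇒ p = 3/5, and the value is (1)·(3/5) + 6 = 33/5.
For Column: with q = P(E), equating A's and B's payoffs gives 2q + 5 = −3q + 9 ⇒ q = 4/5.

2/5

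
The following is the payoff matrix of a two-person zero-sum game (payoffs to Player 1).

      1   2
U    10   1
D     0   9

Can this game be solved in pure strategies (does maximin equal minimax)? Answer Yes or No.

No

Row minima: U → 1, D → 0; maximin = 1.
Column maxima: 1 → 10, 2 → 9; minimax = 9.
1 ≠ 9, so no pure-strategy equilibrium exists.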